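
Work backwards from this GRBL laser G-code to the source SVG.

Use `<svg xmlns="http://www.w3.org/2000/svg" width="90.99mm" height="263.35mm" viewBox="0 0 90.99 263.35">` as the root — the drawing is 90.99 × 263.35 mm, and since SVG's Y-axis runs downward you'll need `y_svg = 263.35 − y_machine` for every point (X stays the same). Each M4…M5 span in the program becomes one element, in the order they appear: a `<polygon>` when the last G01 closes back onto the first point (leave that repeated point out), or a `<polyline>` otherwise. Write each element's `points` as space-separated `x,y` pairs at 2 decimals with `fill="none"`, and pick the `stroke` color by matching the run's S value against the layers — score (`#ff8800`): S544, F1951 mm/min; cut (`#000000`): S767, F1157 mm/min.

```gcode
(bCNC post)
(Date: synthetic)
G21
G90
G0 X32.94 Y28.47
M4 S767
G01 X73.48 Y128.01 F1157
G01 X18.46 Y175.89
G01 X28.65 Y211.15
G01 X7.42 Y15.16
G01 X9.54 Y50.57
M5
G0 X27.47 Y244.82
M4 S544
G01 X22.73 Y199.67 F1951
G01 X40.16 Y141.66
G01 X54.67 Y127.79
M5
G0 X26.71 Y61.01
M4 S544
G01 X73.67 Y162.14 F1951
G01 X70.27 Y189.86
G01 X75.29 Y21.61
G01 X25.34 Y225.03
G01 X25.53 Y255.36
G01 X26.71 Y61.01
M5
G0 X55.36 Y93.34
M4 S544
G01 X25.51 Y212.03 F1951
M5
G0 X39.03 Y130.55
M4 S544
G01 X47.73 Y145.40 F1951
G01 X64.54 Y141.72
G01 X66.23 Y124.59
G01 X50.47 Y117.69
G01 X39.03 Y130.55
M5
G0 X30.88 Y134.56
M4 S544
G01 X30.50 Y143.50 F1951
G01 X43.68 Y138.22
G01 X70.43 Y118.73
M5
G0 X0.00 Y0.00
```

y_svg = 263.35 − y_m.

[1] S767→`#000000` (cut); open run; points: 32.94,234.88 73.48,135.34 18.46,87.46 28.65,52.20 7.42,248.19 9.54,212.78

[2] S544→`#ff8800` (score); open run; points: 27.47,18.53 22.73,63.68 40.16,121.69 54.67,135.56

[3] S544→`#ff8800` (score); closed run; points: 26.71,202.34 73.67,101.21 70.27,73.49 75.29,241.74 25.34,38.32 25.53,7.99

[4] S544→`#ff8800` (score); open run; points: 55.36,170.01 25.51,51.32

[5] S544→`#ff8800` (score); closed run; points: 39.03,132.80 47.73,117.95 64.54,121.63 66.23,138.76 50.47,145.66

[6] S544→`#ff8800` (score); open run; points: 30.88,128.79 30.50,119.85 43.68,125.13 70.43,144.62

<svg xmlns="http://www.w3.org/2000/svg" width="90.99mm" height="263.35mm" viewBox="0 0 90.99 263.35">
  <polyline points="32.94,234.88 73.48,135.34 18.46,87.46 28.65,52.20 7.42,248.19 9.54,212.78" fill="none" stroke="#000000"/>
  <polyline points="27.47,18.53 22.73,63.68 40.16,121.69 54.67,135.56" fill="none" stroke="#ff8800"/>
  <polygon points="26.71,202.34 73.67,101.21 70.27,73.49 75.29,241.74 25.34,38.32 25.53,7.99" fill="none" stroke="#ff8800"/>
  <polyline points="55.36,170.01 25.51,51.32" fill="none" stroke="#ff8800"/>
  <polygon points="39.03,132.80 47.73,117.95 64.54,121.63 66.23,138.76 50.47,145.66" fill="none" stroke="#ff8800"/>
  <polyline points="30.88,128.79 30.50,119.85 43.68,125.13 70.43,144.62" fill="none" stroke="#ff8800"/>
</svg>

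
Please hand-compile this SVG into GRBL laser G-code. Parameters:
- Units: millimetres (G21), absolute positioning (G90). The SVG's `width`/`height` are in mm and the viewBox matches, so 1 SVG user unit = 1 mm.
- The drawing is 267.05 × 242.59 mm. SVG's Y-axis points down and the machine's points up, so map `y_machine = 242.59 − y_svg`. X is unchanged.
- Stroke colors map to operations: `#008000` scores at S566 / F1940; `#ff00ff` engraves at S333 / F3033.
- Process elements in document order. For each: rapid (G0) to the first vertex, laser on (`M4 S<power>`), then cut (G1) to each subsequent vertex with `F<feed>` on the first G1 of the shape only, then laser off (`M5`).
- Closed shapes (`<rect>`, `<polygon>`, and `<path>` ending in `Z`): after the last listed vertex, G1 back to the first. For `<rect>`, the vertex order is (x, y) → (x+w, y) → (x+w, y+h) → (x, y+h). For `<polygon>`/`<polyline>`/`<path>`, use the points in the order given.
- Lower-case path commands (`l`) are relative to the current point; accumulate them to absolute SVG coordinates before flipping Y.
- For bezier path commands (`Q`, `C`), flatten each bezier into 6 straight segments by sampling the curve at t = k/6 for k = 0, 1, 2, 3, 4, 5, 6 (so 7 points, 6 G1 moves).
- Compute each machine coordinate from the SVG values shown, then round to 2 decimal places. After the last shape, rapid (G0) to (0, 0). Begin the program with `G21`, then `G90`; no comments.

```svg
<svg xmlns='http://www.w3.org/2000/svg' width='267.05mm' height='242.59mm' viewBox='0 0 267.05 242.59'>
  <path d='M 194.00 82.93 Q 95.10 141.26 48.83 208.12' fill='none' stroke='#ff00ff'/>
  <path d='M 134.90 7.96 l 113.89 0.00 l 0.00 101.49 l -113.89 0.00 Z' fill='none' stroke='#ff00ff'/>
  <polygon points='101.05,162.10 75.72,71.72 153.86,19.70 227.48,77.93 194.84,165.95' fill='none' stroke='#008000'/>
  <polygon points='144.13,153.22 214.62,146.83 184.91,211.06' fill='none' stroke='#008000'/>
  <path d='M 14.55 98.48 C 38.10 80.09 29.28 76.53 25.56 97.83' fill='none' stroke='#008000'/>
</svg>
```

G21
G90
G0 X194.00 Y159.66
M4 S333
G1 X162.50 Y139.98 F3033
G1 X133.91 Y119.83
G1 X108.26 Y99.20
G1 X85.52 Y78.10
G1 X65.72 Y56.52
G1 X48.83 Y34.47
M5
G0 X134.90 Y234.63
M4 S333
G1 X248.79 Y234.63 F3033
G1 X248.79 Y133.14
G1 X134.90 Y133.14
G1 X134.90 Y234.63
M5
G0 X101.05 Y80.49
M4 S566
G1 X75.72 Y170.87 F1940
G1 X153.86 Y222.89
G1 X227.48 Y164.66
G1 X194.84 Y76.64
G1 X101.05 Y80.49
M5
G0 X144.13 Y89.37
M4 S566
G1 X214.62 Y95.76 F1940
G1 X184.91 Y31.53
G1 X144.13 Y89.37
M5
G0 X14.55 Y144.11
M4 S566
G1 X23.80 Y152.02 F1940
G1 X28.70 Y157.19
G1 X30.28 Y159.32
G1 X29.59 Y158.14
G1 X27.67 Y153.38
G1 X25.56 Y144.76
M5
G0 X0.00 Y0.00

1 u = 1 mm; y_m = 242.59 − y.

[1] `<path>` quadratic bezier, #ff00ff→engrave S333 F3033: (194.00,159.66) → (162.50,139.98) → (133.91,119.83) → (108.26,99.20) → (85.52,78.10) → (65.72,56.52) → (48.83,34.47)

[2] `<path>` rectangle, #ff00ff→engrave S333 F3033: (134.90,234.63) → (248.79,234.63) → (248.79,133.14) → (134.90,133.14) → (134.90,234.63) (closed)

[3] `<polygon>` regular polygon, #008000→score S566 F1940: (101.05,80.49) → (75.72,170.87) → (153.86,222.89) → (227.48,164.66) → (194.84,76.64) → (101.05,80.49) (closed)

[4] `<polygon>` regular polygon, #008000→score S566 F1940: (144.13,89.37) → (214.62,95.76) → (184.91,31.53) → (144.13,89.37) (closed)

[5] `<path>` cubic bezier, #008000→score S566 F1940: (14.55,144.11) → (23.80,152.02) → (28.70,157.19) → (30.28,159.32) → (29.59,158.14) → (27.67,153.38) → (25.56,144.76)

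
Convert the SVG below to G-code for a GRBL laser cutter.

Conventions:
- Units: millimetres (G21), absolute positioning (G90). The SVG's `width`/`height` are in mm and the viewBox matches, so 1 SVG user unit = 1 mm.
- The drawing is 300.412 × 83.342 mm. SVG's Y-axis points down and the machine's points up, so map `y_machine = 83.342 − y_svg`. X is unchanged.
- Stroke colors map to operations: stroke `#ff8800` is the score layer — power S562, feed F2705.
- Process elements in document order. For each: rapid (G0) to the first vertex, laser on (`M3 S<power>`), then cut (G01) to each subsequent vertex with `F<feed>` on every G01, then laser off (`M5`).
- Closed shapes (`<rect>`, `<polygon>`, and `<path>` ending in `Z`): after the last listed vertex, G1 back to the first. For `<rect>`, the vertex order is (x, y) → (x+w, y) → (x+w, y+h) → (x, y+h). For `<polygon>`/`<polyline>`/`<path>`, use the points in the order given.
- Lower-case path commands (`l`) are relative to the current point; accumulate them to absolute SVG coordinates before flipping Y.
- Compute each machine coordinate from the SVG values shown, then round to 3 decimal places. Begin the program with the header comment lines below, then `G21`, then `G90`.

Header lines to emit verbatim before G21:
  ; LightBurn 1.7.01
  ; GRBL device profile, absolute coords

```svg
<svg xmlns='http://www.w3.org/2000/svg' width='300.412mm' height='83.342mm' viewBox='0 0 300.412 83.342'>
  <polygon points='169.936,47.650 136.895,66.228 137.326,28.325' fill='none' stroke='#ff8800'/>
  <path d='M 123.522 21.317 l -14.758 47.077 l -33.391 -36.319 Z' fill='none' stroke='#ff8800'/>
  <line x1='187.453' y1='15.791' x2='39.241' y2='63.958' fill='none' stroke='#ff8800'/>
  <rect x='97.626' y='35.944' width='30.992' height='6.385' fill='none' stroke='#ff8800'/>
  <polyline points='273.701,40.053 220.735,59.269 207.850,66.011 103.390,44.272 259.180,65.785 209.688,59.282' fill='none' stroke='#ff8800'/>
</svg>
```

1 u = 1 mm; y_m = 83.342 − y.

[1] `<polygon>` regular polygon, #ff8800→score S562 F2705: (169.936,35.692) → (136.895,17.114) → (137.326,55.017) → (169.936,35.692) (closed)

[2] `<path>` regular polygon, #ff8800→score S562 F2705: (123.522,62.025) → (108.764,14.948) → (75.373,51.267) → (123.522,62.025) (closed)

[3] `<line>` line segment, #ff8800→score S562 F2705: (187.453,67.551) → (39.241,19.384)

[4] `<rect>` rectangle, #ff8800→score S562 F2705: (97.626,47.398) → (128.618,47.398) → (128.618,41.013) → (97.626,41.013) → (97.626,47.398) (closed)

[5] `<polyline>` open polyline, #ff8800→score S562 F2705: (273.701,43.289) → (220.735,24.073) → (207.850,17.331) → (103.390,39.070) → (259.180,17.557) → (209.688,24.060)

; LightBurn 1.7.01
; GRBL device profile, absolute coords
G21
G90
G0 X169.936 Y35.692
M3 S562
G01 X136.895 Y17.114 F2705
G01 X137.326 Y55.017 F2705
G01 X169.936 Y35.692 F2705
M5
G0 X123.522 Y62.025
M3 S562
G01 X108.764 Y14.948 F2705
G01 X75.373 Y51.267 F2705
G01 X123.522 Y62.025 F2705
M5
G0 X187.453 Y67.551
M3 S562
G01 X39.241 Y19.384 F2705
M5
G0 X97.626 Y47.398
M3 S562
G01 X128.618 Y47.398 F2705
G01 X128.618 Y41.013 F2705
G01 X97.626 Y41.013 F2705
G01 X97.626 Y47.398 F2705
M5
G0 X273.701 Y43.289
M3 S562
G01 X220.735 Y24.073 F2705
G01 X207.850 Y17.331 F2705
G01 X103.390 Y39.070 F2705
G01 X259.180 Y17.557 F2705
G01 X209.688 Y24.060 F2705
M5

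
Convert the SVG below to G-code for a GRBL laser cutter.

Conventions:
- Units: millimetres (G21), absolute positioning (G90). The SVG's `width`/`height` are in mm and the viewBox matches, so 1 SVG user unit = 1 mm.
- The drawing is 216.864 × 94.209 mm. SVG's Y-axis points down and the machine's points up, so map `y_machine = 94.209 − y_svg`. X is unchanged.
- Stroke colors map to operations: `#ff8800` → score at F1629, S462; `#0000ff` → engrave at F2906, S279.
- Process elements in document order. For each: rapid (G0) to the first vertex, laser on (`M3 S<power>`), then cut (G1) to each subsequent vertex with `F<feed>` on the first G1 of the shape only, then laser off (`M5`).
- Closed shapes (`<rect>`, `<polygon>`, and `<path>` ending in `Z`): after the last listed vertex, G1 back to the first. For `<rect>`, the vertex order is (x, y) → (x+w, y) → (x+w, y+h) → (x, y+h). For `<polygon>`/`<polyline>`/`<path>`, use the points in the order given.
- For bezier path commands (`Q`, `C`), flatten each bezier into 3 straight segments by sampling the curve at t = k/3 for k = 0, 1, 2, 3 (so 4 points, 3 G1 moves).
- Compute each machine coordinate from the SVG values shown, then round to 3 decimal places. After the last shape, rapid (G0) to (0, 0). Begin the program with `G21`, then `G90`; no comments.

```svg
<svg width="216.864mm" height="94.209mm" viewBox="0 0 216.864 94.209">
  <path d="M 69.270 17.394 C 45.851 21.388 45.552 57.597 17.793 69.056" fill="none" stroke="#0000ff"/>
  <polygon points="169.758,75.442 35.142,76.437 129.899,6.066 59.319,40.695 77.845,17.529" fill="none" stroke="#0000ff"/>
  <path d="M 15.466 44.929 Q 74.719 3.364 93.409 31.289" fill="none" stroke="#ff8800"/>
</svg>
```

Since the viewBox matches the mm dimensions, user units are millimetres directly. The only transform is the Y-flip y_m = 94.209 − y_svg.

Shape 1 is a cubic bezier drawn with `<path>`. Its stroke #0000ff means engrave at S279, F2906. After flipping Y the toolpath is (69.270,76.815) → (51.684,64.192) → (38.272,42.752) → (17.793,25.153).

Shape 2 is a closed polygon drawn with `<polygon>`. Its stroke #0000ff means engrave at S279, F2906. After flipping Y the toolpath is (169.758,18.767) → (35.142,17.772) → (129.899,88.143) → (59.319,53.514) → (77.845,76.680) → (169.758,18.767), returning to the start.

Shape 3 is a quadratic bezier drawn with `<path>`. Its stroke #ff8800 means score at S462, F1629. After flipping Y the toolpath is (15.466,49.280) → (50.461,69.269) → (76.442,73.816) → (93.409,62.920).

G21
G90
G0 X69.270 Y76.815
M3 S279
G1 X51.684 Y64.192 F2906
G1 X38.272 Y42.752
G1 X17.793 Y25.153
M5
G0 X169.758 Y18.767
M3 S279
G1 X35.142 Y17.772 F2906
G1 X129.899 Y88.143
G1 X59.319 Y53.514
G1 X77.845 Y76.680
G1 X169.758 Y18.767
M5
G0 X15.466 Y49.280
M3 S462
G1 X50.461 Y69.269 F1629
G1 X76.442 Y73.816
G1 X93.409 Y62.920
M5
G0 X0.000 Y0.000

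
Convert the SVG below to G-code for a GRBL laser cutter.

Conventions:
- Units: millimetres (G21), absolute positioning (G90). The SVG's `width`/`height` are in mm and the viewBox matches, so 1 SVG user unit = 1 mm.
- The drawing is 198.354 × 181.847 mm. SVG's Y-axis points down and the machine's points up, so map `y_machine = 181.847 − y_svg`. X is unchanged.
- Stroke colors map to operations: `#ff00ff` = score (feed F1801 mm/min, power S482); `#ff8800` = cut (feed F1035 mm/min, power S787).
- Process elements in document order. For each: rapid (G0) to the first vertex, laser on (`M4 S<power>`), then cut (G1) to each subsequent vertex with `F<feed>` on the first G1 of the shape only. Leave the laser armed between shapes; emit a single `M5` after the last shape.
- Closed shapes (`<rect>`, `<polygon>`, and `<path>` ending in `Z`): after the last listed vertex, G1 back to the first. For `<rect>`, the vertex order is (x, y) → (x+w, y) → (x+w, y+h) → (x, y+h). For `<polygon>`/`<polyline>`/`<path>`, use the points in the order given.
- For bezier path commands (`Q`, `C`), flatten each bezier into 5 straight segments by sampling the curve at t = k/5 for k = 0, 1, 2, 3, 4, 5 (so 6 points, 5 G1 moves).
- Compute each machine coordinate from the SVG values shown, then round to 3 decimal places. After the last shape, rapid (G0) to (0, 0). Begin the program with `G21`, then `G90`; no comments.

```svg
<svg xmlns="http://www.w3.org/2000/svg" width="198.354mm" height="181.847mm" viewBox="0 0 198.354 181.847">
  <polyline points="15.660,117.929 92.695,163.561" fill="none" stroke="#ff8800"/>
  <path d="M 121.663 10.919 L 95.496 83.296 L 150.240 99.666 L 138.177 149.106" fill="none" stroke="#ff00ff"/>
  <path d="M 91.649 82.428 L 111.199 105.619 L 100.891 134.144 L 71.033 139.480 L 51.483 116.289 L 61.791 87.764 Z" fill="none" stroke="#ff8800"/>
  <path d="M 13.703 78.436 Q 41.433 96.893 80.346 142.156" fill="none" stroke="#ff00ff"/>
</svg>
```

G21
G90
G0 X15.660 Y63.918
M4 S787
G1 X92.695 Y18.286 F1035
G0 X121.663 Y170.928
M4 S482
G1 X95.496 Y98.551 F1801
G1 X150.240 Y82.181
G1 X138.177 Y32.741
G0 X91.649 Y99.419
M4 S787
G1 X111.199 Y76.228 F1035
G1 X100.891 Y47.703
G1 X71.033 Y42.367
G1 X51.483 Y65.558
G1 X61.791 Y94.083
G1 X91.649 Y99.419
G0 X13.703 Y103.411
M4 S482
G1 X25.242 Y94.956 F1801
G1 X37.676 Y84.356
G1 X51.005 Y71.612
G1 X65.228 Y56.724
G1 X80.346 Y39.691
M5
G0 X0.000 Y0.000

viewBox `0 0 198.354 181.847` with mm width/height → 1 unit = 1 mm. Flip: y_m = 181.847 − y_svg.

**Shape 1** — `<polyline>` line segment, stroke `#ff8800` → cut (S787, F1035). Machine vertices: (15.660,63.918) → (92.695,18.286). Open path.

**Shape 2** — `<path>` open polyline, stroke `#ff00ff` → score (S482, F1801). Machine vertices: (121.663,170.928) → (95.496,98.551) → (150.240,82.181) → (138.177,32.741). Open path.

**Shape 3** — `<path>` regular polygon, stroke `#ff8800` → cut (S787, F1035). Machine vertices: (91.649,99.419) → (111.199,76.228) → (100.891,47.703) → (71.033,42.367) → (51.483,65.558) → (61.791,94.083) → (91.649,99.419). Closed: final G1 returns to the first vertex.

**Shape 4** — `<path>` quadratic bezier, stroke `#ff00ff` → score (S482, F1801). Control points (SVG): P0=(13.703,78.436), P1=(41.433,96.893), P2=(80.346,142.156); sampled at t=k/5. Machine vertices: (13.703,103.411) → (25.242,94.956) → (37.676,84.356) → (51.005,71.612) → (65.228,56.724) → (80.346,39.691). Open path.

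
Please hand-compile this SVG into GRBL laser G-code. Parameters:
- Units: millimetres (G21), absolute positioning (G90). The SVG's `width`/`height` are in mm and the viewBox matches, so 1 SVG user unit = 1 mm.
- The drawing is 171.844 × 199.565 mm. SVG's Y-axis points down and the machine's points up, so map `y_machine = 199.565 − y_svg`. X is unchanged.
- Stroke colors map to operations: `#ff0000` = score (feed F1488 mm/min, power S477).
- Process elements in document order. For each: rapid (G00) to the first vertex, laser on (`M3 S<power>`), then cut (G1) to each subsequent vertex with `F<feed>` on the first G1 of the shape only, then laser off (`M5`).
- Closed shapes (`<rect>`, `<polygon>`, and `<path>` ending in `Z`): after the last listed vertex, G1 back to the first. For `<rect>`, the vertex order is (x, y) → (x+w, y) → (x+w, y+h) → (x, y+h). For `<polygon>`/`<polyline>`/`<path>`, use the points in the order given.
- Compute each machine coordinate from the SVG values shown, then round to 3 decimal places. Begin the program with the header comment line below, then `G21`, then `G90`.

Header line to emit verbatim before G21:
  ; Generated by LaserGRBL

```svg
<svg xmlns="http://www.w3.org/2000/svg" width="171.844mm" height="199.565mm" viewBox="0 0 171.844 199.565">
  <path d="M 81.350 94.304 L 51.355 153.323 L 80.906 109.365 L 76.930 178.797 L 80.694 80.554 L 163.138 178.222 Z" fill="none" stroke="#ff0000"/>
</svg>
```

; Generated by LaserGRBL
G21
G90
G00 X81.350 Y105.261
M3 S477
G1 X51.355 Y46.242 F1488
G1 X80.906 Y90.200
G1 X76.930 Y20.768
G1 X80.694 Y119.011
G1 X163.138 Y21.343
G1 X81.350 Y105.261
M5

1 u = 1 mm; y_m = 199.565 − y.

[1] `<path>` closed polygon, #ff0000→score S477 F1488: (81.350,105.261) → (51.355,46.242) → (80.906,90.200) → (76.930,20.768) → (80.694,119.011) → (163.138,21.343) → (81.350,105.261) (closed)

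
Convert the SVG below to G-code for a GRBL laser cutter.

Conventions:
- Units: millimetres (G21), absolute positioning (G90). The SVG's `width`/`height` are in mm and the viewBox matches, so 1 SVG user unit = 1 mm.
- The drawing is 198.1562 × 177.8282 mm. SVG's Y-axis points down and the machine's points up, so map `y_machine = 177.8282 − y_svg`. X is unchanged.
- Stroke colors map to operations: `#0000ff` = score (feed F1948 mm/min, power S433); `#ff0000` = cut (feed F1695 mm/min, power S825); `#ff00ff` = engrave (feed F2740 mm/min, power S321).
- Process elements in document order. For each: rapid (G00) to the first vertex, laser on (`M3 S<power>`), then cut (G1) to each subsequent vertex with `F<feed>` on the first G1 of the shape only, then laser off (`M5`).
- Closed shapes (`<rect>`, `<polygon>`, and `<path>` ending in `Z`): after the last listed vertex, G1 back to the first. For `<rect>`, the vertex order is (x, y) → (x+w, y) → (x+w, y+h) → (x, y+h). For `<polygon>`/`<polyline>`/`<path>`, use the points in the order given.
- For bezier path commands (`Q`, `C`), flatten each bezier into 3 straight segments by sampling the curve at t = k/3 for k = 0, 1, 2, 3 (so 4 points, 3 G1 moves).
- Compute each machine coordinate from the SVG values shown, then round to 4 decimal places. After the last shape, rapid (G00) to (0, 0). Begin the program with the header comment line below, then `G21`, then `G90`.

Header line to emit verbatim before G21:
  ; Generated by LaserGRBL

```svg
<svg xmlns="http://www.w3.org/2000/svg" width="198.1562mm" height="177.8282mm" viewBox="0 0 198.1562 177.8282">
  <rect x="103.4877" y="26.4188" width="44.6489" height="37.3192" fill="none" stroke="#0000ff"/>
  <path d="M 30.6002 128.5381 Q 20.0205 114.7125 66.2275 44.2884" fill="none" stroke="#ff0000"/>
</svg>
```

Since the viewBox matches the mm dimensions, user units are millimetres directly. The only transform is the Y-flip y_m = 177.8282 − y_svg.

Shape 1 is a rectangle drawn with `<rect>`. Its stroke #0000ff means score at S433, F1948. After flipping Y the toolpath is (103.4877,151.4094) → (148.1366,151.4094) → (148.1366,114.0902) → (103.4877,114.0902) → (103.4877,151.4094), returning to the start.

Shape 2 is a quadratic bezier drawn with `<path>`. Its stroke #ff0000 means cut at S825, F1695. After flipping Y the toolpath is (30.6002,49.2901) → (29.8567,64.7959) → (41.7325,92.8791) → (66.2275,133.5398).

; Generated by LaserGRBL
G21
G90
G00 X103.4877 Y151.4094
M3 S433
G1 X148.1366 Y151.4094 F1948
G1 X148.1366 Y114.0902
G1 X103.4877 Y114.0902
G1 X103.4877 Y151.4094
M5
G00 X30.6002 Y49.2901
M3 S825
G1 X29.8567 Y64.7959 F1695
G1 X41.7325 Y92.8791
G1 X66.2275 Y133.5398
M5
G00 X0.0000 Y0.0000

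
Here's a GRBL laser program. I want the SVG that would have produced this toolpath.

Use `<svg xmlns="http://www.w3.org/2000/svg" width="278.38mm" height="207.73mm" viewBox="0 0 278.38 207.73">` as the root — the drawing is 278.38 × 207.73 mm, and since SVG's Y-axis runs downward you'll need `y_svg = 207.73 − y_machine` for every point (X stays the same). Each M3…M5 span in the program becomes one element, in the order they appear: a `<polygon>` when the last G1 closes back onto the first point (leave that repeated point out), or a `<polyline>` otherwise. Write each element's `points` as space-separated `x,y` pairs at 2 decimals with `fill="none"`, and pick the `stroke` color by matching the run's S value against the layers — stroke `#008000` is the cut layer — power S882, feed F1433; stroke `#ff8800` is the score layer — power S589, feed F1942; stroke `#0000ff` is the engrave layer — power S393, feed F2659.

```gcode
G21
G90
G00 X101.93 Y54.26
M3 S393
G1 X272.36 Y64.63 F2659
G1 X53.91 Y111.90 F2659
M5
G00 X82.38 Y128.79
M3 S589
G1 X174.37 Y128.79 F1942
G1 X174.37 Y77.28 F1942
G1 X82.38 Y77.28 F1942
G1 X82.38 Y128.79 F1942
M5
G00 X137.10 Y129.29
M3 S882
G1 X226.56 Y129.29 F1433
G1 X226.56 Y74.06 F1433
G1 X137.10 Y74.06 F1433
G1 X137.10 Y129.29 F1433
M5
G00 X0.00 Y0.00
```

Each laser-on run becomes one SVG element. Flip Y back into SVG space with y_svg = 207.73 − y_machine.

Run 1: the run's S393 means `#0000ff` (engrave). The run is open, so emit a `<polyline>` with points (Y-flipped): 101.93,153.47 272.36,143.10 53.91,95.83.

Run 2: the run's S589 means `#ff8800` (score). The run returns to its start, so emit a `<polygon>` with points (Y-flipped): 82.38,78.94 174.37,78.94 174.37,130.45 82.38,130.45.

Run 3: power S882 maps to stroke `#008000` (cut). The run returns to its start, so emit a `<polygon>` with points (Y-flipped): 137.10,78.44 226.56,78.44 226.56,133.67 137.10,133.67.

<svg xmlns="http://www.w3.org/2000/svg" width="278.38mm" height="207.73mm" viewBox="0 0 278.38 207.73">
  <polyline points="101.93,153.47 272.36,143.10 53.91,95.83" fill="none" stroke="#0000ff"/>
  <polygon points="82.38,78.94 174.37,78.94 174.37,130.45 82.38,130.45" fill="none" stroke="#ff8800"/>
  <polygon points="137.10,78.44 226.56,78.44 226.56,133.67 137.10,133.67" fill="none" stroke="#008000"/>
</svg>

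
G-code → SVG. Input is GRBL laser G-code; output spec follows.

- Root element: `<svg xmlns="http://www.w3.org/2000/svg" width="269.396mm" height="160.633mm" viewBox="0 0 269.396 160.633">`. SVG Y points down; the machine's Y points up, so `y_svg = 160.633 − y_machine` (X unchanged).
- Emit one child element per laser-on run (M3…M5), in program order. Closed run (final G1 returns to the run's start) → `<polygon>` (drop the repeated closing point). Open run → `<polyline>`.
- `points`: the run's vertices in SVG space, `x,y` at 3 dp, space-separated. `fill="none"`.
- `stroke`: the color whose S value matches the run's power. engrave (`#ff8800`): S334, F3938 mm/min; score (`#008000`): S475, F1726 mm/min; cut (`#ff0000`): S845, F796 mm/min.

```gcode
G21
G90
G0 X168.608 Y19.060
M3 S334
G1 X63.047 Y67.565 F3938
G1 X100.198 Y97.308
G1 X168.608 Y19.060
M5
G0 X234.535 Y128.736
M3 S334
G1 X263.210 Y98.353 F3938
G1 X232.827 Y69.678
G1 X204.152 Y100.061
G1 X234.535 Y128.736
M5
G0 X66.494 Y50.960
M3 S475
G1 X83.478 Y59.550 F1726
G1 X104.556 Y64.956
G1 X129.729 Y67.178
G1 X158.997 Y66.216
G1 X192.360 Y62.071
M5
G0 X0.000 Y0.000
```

Machine Y-up, SVG Y-down with viewBox height 160.633, so y_svg = 160.633 − y_machine; X carries over.

Run 1: the run's S334 means `#ff8800` (engrave). The run returns to its start, so emit a `<polygon>` with points (Y-flipped): 168.608,141.573 63.047,93.068 100.198,63.325.

Run 2: the run's S334 means `#ff8800` (engrave). The run returns to its start, so emit a `<polygon>` with points (Y-flipped): 234.535,31.897 263.210,62.280 232.827,90.955 204.152,60.572.

Run 3: S475 ⇒ score layer `#008000`. The run is open, so emit a `<polyline>` with points (Y-flipped): 66.494,109.673 83.478,101.083 104.556,95.677 129.729,93.455 158.997,94.417 192.360,98.562.

<svg xmlns="http://www.w3.org/2000/svg" width="269.396mm" height="160.633mm" viewBox="0 0 269.396 160.633">
  <polygon points="168.608,141.573 63.047,93.068 100.198,63.325" fill="none" stroke="#ff8800"/>
  <polygon points="234.535,31.897 263.210,62.280 232.827,90.955 204.152,60.572" fill="none" stroke="#ff8800"/>
  <polyline points="66.494,109.673 83.478,101.083 104.556,95.677 129.729,93.455 158.997,94.417 192.360,98.562" fill="none" stroke="#008000"/>
</svg>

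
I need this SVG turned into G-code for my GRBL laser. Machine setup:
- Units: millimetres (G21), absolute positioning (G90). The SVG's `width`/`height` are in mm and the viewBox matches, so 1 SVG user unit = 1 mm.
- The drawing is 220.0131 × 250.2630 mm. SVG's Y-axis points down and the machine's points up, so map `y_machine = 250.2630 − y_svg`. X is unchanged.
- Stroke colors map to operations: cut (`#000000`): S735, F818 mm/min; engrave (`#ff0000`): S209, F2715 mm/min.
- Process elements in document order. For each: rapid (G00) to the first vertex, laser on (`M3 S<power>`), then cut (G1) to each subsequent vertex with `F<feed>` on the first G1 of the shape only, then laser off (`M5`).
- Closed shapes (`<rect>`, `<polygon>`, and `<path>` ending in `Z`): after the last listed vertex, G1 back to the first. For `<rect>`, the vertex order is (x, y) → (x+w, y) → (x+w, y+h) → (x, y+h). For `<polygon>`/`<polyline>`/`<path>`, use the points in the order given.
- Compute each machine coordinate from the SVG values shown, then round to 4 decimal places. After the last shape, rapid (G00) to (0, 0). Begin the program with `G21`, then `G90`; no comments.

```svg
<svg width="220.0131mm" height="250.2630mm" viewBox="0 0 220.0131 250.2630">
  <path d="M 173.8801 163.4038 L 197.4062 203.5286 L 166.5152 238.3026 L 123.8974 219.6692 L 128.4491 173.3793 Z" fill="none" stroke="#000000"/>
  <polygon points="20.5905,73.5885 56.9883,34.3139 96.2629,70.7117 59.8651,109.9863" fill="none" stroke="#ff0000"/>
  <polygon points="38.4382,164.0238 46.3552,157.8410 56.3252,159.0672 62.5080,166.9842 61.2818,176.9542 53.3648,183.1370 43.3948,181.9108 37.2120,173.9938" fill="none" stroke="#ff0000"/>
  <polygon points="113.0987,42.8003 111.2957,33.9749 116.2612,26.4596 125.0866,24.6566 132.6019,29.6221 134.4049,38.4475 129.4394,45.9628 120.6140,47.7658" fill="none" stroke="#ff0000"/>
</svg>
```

G21
G90
G00 X173.8801 Y86.8592
M3 S735
G1 X197.4062 Y46.7344 F818
G1 X166.5152 Y11.9604
G1 X123.8974 Y30.5938
G1 X128.4491 Y76.8837
G1 X173.8801 Y86.8592
M5
G00 X20.5905 Y176.6745
M3 S209
G1 X56.9883 Y215.9491 F2715
G1 X96.2629 Y179.5513
G1 X59.8651 Y140.2767
G1 X20.5905 Y176.6745
M5
G00 X38.4382 Y86.2392
M3 S209
G1 X46.3552 Y92.4220 F2715
G1 X56.3252 Y91.1958
G1 X62.5080 Y83.2788
G1 X61.2818 Y73.3088
G1 X53.3648 Y67.1260
G1 X43.3948 Y68.3522
G1 X37.2120 Y76.2692
G1 X38.4382 Y86.2392
M5
G00 X113.0987 Y207.4627
M3 S209
G1 X111.2957 Y216.2881 F2715
G1 X116.2612 Y223.8034
G1 X125.0866 Y225.6064
G1 X132.6019 Y220.6409
G1 X134.4049 Y211.8155
G1 X129.4394 Y204.3002
G1 X120.6140 Y202.4972
G1 X113.0987 Y207.4627
M5
G00 X0.0000 Y0.0000

1 u = 1 mm; y_m = 250.2630 − y.

[1] `<path>` regular polygon, #000000→cut S735 F818: (173.8801,86.8592) → (197.4062,46.7344) → (166.5152,11.9604) → (123.8974,30.5938) → (128.4491,76.8837) → (173.8801,86.8592) (closed)

[2] `<polygon>` regular polygon, #ff0000→engrave S209 F2715: (20.5905,176.6745) → (56.9883,215.9491) → (96.2629,179.5513) → (59.8651,140.2767) → (20.5905,176.6745) (closed)

[3] `<polygon>` regular polygon, #ff0000→engrave S209 F2715: (38.4382,86.2392) → (46.3552,92.4220) → (56.3252,91.1958) → (62.5080,83.2788) → (61.2818,73.3088) → (53.3648,67.1260) → (43.3948,68.3522) → (37.2120,76.2692) → (38.4382,86.2392) (closed)

[4] `<polygon>` regular polygon, #ff0000→engrave S209 F2715: (113.0987,207.4627) → (111.2957,216.2881) → (116.2612,223.8034) → (125.0866,225.6064) → (132.6019,220.6409) → (134.4049,211.8155) → (129.4394,204.3002) → (120.6140,202.4972) → (113.0987,207.4627) (closed)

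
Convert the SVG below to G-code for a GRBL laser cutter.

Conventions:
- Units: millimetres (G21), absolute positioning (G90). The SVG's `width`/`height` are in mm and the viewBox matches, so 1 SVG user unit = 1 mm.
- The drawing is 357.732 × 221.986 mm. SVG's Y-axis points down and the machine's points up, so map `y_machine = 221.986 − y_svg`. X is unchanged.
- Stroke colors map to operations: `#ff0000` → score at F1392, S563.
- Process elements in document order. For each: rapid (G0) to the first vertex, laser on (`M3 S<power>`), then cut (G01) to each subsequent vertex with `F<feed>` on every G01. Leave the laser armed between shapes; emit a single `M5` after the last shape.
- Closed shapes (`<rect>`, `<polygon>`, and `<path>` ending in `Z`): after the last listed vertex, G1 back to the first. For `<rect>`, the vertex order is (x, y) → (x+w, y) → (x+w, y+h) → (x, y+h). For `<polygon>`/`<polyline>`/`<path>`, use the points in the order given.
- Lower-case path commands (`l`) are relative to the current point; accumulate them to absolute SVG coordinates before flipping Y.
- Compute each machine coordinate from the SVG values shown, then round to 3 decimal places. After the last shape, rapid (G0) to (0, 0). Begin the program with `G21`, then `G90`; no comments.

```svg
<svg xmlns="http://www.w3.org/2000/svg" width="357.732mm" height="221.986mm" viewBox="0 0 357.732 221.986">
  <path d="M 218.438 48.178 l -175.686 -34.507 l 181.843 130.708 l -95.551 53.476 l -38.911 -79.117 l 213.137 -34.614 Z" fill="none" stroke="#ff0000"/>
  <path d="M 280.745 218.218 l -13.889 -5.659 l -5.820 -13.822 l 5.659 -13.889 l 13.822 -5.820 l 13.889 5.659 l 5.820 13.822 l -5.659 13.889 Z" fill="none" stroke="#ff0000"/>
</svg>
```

viewBox `0 0 357.732 221.986` with mm width/height → 1 unit = 1 mm. Flip: y_m = 221.986 − y_svg.

**Shape 1** — `<path>` closed polygon, stroke `#ff0000` → score (S563, F1392). Machine vertices: (218.438,173.808) → (42.752,208.315) → (224.595,77.607) → (129.044,24.131) → (90.133,103.248) → (303.270,137.862) → (218.438,173.808). Closed: final G1 returns to the first vertex.

**Shape 2** — `<path>` regular polygon, stroke `#ff0000` → score (S563, F1392). Machine vertices: (280.745,3.768) → (266.856,9.427) → (261.036,23.249) → (266.695,37.138) → (280.517,42.958) → (294.406,37.299) → (300.226,23.477) → (294.567,9.588) → (280.745,3.768). Closed: final G1 returns to the first vertex.

G21
G90
G0 X218.438 Y173.808
M3 S563
G01 X42.752 Y208.315 F1392
G01 X224.595 Y77.607 F1392
G01 X129.044 Y24.131 F1392
G01 X90.133 Y103.248 F1392
G01 X303.270 Y137.862 F1392
G01 X218.438 Y173.808 F1392
G0 X280.745 Y3.768
M3 S563
G01 X266.856 Y9.427 F1392
G01 X261.036 Y23.249 F1392
G01 X266.695 Y37.138 F1392
G01 X280.517 Y42.958 F1392
G01 X294.406 Y37.299 F1392
G01 X300.226 Y23.477 F1392
G01 X294.567 Y9.588 F1392
G01 X280.745 Y3.768 F1392
M5
G0 X0.000 Y0.000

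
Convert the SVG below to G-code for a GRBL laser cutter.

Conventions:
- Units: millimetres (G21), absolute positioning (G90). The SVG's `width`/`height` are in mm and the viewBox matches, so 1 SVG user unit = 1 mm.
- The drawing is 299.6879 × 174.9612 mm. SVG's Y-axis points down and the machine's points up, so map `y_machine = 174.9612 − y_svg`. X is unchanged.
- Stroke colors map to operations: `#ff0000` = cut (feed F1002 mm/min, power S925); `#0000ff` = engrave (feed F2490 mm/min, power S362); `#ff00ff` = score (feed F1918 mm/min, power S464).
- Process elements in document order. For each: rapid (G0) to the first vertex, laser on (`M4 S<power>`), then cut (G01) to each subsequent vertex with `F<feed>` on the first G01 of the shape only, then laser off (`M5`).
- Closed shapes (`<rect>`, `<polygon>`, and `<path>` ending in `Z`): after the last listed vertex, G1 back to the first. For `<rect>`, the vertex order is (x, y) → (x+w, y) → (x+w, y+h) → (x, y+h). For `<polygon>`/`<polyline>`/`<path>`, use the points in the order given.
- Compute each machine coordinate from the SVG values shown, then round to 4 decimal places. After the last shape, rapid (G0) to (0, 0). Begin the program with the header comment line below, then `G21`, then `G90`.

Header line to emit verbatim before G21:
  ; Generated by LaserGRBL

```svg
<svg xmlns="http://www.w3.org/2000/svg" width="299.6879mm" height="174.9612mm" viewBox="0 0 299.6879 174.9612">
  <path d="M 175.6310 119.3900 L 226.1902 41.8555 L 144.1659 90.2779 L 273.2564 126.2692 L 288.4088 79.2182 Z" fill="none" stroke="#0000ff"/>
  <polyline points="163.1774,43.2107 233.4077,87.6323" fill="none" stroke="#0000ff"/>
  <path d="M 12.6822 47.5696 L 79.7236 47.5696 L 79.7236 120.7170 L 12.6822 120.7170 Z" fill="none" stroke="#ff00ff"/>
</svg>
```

1 u = 1 mm; y_m = 174.9612 − y.

[1] `<path>` closed polygon, #0000ff→engrave S362 F2490: (175.6310,55.5712) → (226.1902,133.1057) → (144.1659,84.6833) → (273.2564,48.6920) → (288.4088,95.7430) → (175.6310,55.5712) (closed)

[2] `<polyline>` line segment, #0000ff→engrave S362 F2490: (163.1774,131.7505) → (233.4077,87.3289)

[3] `<path>` rectangle, #ff00ff→score S464 F1918: (12.6822,127.3916) → (79.7236,127.3916) → (79.7236,54.2442) → (12.6822,54.2442) → (12.6822,127.3916) (closed)

; Generated by LaserGRBL
G21
G90
G0 X175.6310 Y55.5712
M4 S362
G01 X226.1902 Y133.1057 F2490
G01 X144.1659 Y84.6833
G01 X273.2564 Y48.6920
G01 X288.4088 Y95.7430
G01 X175.6310 Y55.5712
M5
G0 X163.1774 Y131.7505
M4 S362
G01 X233.4077 Y87.3289 F2490
M5
G0 X12.6822 Y127.3916
M4 S464
G01 X79.7236 Y127.3916 F1918
G01 X79.7236 Y54.2442
G01 X12.6822 Y54.2442
G01 X12.6822 Y127.3916
M5
G0 X0.0000 Y0.0000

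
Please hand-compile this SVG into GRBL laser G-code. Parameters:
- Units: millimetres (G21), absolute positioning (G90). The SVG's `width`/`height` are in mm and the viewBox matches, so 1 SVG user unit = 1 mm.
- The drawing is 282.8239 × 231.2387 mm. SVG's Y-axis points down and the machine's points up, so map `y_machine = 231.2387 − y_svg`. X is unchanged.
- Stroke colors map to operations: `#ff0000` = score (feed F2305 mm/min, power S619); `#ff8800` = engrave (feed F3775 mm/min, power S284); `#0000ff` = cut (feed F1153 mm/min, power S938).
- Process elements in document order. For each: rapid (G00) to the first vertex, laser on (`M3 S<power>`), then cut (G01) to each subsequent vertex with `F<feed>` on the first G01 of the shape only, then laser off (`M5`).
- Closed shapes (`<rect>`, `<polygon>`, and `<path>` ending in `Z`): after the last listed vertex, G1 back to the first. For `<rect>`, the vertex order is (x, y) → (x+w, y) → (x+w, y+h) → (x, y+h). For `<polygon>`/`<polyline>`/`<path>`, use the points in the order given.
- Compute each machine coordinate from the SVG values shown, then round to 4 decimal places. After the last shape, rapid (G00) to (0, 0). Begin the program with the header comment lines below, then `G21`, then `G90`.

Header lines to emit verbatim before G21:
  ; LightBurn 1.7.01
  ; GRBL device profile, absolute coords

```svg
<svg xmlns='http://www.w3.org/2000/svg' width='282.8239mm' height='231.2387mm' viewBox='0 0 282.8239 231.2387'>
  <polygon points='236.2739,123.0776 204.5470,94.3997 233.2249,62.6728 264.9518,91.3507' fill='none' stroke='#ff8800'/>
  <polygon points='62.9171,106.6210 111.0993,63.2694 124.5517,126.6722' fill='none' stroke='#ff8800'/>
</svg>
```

viewBox `0 0 282.8239 231.2387` with mm width/height → 1 unit = 1 mm. Flip: y_m = 231.2387 − y_svg.

**Shape 1** — `<polygon>` regular polygon, stroke `#ff8800` → engrave (S284, F3775). Machine vertices: (236.2739,108.1611) → (204.5470,136.8390) → (233.2249,168.5659) → (264.9518,139.8880) → (236.2739,108.1611). Closed: final G1 returns to the first vertex.

**Shape 2** — `<polygon>` regular polygon, stroke `#ff8800` → engrave (S284, F3775). Machine vertices: (62.9171,124.6177) → (111.0993,167.9693) → (124.5517,104.5665) → (62.9171,124.6177). Closed: final G1 returns to the first vertex.

; LightBurn 1.7.01
; GRBL device profile, absolute coords
G21
G90
G00 X236.2739 Y108.1611
M3 S284
G01 X204.5470 Y136.8390 F3775
G01 X233.2249 Y168.5659
G01 X264.9518 Y139.8880
G01 X236.2739 Y108.1611
M5
G00 X62.9171 Y124.6177
M3 S284
G01 X111.0993 Y167.9693 F3775
G01 X124.5517 Y104.5665
G01 X62.9171 Y124.6177
M5
G00 X0.0000 Y0.0000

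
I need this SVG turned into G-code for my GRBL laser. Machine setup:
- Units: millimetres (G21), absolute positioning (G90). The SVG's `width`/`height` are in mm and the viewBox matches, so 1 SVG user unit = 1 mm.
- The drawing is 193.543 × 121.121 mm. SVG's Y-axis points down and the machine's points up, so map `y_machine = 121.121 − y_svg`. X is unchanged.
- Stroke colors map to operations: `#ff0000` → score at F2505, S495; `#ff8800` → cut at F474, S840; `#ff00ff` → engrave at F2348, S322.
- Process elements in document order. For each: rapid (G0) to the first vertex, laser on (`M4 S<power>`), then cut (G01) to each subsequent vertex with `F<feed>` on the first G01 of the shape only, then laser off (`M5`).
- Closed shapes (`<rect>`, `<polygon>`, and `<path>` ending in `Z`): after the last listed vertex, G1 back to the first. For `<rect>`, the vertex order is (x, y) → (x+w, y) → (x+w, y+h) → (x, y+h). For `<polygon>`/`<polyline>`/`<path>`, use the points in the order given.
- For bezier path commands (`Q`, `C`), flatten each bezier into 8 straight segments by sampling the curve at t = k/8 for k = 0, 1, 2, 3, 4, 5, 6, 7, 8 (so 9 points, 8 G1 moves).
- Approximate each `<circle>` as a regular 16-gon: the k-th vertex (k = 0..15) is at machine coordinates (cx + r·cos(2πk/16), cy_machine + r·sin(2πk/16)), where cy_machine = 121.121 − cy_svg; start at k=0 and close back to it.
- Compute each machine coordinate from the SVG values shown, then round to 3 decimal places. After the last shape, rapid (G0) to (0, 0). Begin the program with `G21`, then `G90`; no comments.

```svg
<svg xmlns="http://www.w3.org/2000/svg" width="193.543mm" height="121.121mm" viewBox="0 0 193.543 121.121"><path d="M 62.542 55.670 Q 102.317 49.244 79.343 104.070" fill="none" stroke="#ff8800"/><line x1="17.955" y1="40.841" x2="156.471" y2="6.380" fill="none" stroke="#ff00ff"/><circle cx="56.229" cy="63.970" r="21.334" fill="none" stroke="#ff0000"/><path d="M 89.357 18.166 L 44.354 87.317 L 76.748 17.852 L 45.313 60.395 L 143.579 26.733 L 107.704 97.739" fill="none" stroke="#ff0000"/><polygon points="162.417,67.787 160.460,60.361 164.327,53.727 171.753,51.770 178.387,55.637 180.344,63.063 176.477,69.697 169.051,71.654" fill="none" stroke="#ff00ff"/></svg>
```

Since the viewBox matches the mm dimensions, user units are millimetres directly. The only transform is the Y-flip y_m = 121.121 − y_svg.

Shape 1 is a quadratic bezier drawn with `<path>`. Its stroke #ff8800 means cut at S840, F474. After flipping Y the toolpath is (62.542,65.451) → (71.505,66.100) → (78.508,64.836) → (83.549,61.657) → (86.630,56.564) → (87.749,49.557) → (86.908,40.636) → (84.106,29.800) → (79.343,17.051).

Shape 2 is a line segment drawn with `<line>`. Its stroke #ff00ff means engrave at S322, F2348. After flipping Y the toolpath is (17.955,80.280) → (156.471,114.741).

Shape 3 is a circle drawn with `<circle>`. Its stroke #ff0000 means score at S495, F2505. After flipping Y the toolpath is (77.563,57.151) → (75.939,65.315) → (71.314,72.236) → (64.393,76.861) → (56.229,78.485) → (48.065,76.861) → (41.144,72.236) → (36.519,65.315) → (34.895,57.151) → (36.519,48.987) → (41.144,42.066) → (48.065,37.441) → (56.229,35.817) → (64.393,37.441) → (71.314,42.066) → (75.939,48.987) → (77.563,57.151), returning to the start.

Shape 4 is a open polyline drawn with `<path>`. Its stroke #ff0000 means score at S495, F2505. After flipping Y the toolpath is (89.357,102.955) → (44.354,33.804) → (76.748,103.269) → (45.313,60.726) → (143.579,94.388) → (107.704,23.382).

Shape 5 is a regular polygon drawn with `<polygon>`. Its stroke #ff00ff means engrave at S322, F2348. After flipping Y the toolpath is (162.417,53.334) → (160.460,60.760) → (164.327,67.394) → (171.753,69.351) → (178.387,65.484) → (180.344,58.058) → (176.477,51.424) → (169.051,49.467) → (162.417,53.334), returning to the start.

G21
G90
G0 X62.542 Y65.451
M4 S840
G01 X71.505 Y66.100 F474
G01 X78.508 Y64.836
G01 X83.549 Y61.657
G01 X86.630 Y56.564
G01 X87.749 Y49.557
G01 X86.908 Y40.636
G01 X84.106 Y29.800
G01 X79.343 Y17.051
M5
G0 X17.955 Y80.280
M4 S322
G01 X156.471 Y114.741 F2348
M5
G0 X77.563 Y57.151
M4 S495
G01 X75.939 Y65.315 F2505
G01 X71.314 Y72.236
G01 X64.393 Y76.861
G01 X56.229 Y78.485
G01 X48.065 Y76.861
G01 X41.144 Y72.236
G01 X36.519 Y65.315
G01 X34.895 Y57.151
G01 X36.519 Y48.987
G01 X41.144 Y42.066
G01 X48.065 Y37.441
G01 X56.229 Y35.817
G01 X64.393 Y37.441
G01 X71.314 Y42.066
G01 X75.939 Y48.987
G01 X77.563 Y57.151
M5
G0 X89.357 Y102.955
M4 S495
G01 X44.354 Y33.804 F2505
G01 X76.748 Y103.269
G01 X45.313 Y60.726
G01 X143.579 Y94.388
G01 X107.704 Y23.382
M5
G0 X162.417 Y53.334
M4 S322
G01 X160.460 Y60.760 F2348
G01 X164.327 Y67.394
G01 X171.753 Y69.351
G01 X178.387 Y65.484
G01 X180.344 Y58.058
G01 X176.477 Y51.424
G01 X169.051 Y49.467
G01 X162.417 Y53.334
M5
G0 X0.000 Y0.000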